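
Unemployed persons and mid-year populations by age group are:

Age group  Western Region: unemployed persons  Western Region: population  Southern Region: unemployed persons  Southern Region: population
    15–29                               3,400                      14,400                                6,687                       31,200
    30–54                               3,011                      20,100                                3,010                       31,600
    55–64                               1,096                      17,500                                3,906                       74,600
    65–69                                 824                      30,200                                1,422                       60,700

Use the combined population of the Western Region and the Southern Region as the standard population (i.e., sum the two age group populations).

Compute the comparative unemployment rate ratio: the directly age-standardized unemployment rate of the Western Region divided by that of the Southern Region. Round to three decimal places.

Age-specific rates per 1,000 for the Western Region: 236.111, 149.801, 62.629, 27.285.
For the Southern Region: 214.327, 95.253, 52.359, 23.427.
Combined standard total = 280,300; weights = 0.1627, 0.1844, 0.3286, 0.3243.
The Western Region: 0.1627×236.111 + 0.1844×149.801 + 0.3286×62.629 + 0.3243×27.285 = 95.4679 per 1,000.
The Southern Region: 0.1627×214.327 + 0.1844×95.253 + 0.3286×52.359 + 0.3243×23.427 = 77.2375 per 1,000.
Ratio = 95.4679 ÷ 77.2375 = 1.23603.

1.236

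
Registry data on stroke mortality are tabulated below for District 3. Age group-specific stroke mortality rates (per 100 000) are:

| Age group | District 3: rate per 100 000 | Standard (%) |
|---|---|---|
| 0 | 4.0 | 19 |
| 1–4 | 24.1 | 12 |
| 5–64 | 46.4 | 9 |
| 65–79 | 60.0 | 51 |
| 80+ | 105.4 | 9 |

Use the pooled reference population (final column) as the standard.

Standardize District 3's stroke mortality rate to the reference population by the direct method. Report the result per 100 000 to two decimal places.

Standard weights: 0.19, 0.12, 0.09, 0.51, 0.09.
Standardized rate: 0.1900×4.0 + 0.1200×24.1 + 0.0900×46.4 + 0.5100×60.0 + 0.0900×105.4 = 47.9140 per 100 000.

47.91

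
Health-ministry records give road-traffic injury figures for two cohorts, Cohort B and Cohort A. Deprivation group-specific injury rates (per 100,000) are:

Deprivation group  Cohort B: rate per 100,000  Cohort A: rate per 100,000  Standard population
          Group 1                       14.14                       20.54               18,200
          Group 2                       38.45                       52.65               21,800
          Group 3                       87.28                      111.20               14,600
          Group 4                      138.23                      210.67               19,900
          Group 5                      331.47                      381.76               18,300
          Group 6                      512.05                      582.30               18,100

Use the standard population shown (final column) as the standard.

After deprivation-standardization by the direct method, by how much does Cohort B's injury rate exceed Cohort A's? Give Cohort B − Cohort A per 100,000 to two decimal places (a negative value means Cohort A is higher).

-39.75

Standard total = 110,900; weights = 0.1641, 0.1966, 0.1317, 0.1794, 0.1650, 0.1632.
Cohort B: 0.1641×14.14 + 0.1966×38.45 + 0.1317×87.28 + 0.1794×138.23 + 0.1650×331.47 + 0.1632×512.05 = 184.4421 per 100,000.
Cohort A: 0.1641×20.54 + 0.1966×52.65 + 0.1317×111.20 + 0.1794×210.67 + 0.1650×381.76 + 0.1632×582.30 = 224.1956 per 100,000.
Difference = 184.4421 − 224.1956 = -39.7535.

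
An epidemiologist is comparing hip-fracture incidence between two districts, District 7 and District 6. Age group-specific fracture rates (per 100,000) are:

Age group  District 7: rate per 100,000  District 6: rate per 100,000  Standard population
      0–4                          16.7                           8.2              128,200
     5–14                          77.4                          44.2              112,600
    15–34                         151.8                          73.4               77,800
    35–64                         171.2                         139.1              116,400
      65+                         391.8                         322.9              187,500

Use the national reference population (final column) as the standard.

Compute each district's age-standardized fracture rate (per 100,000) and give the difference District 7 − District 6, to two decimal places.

44.31

Standard total = 622,500; weights = 0.2059, 0.1809, 0.1250, 0.1870, 0.3012.
District 7: 0.2059×16.7 + 0.1809×77.4 + 0.1250×151.8 + 0.1870×171.2 + 0.3012×391.8 = 186.4360 per 100,000.
District 6: 0.2059×8.2 + 0.1809×44.2 + 0.1250×73.4 + 0.1870×139.1 + 0.3012×322.9 = 142.1264 per 100,000.
Difference = 186.4360 − 142.1264 = 44.3096.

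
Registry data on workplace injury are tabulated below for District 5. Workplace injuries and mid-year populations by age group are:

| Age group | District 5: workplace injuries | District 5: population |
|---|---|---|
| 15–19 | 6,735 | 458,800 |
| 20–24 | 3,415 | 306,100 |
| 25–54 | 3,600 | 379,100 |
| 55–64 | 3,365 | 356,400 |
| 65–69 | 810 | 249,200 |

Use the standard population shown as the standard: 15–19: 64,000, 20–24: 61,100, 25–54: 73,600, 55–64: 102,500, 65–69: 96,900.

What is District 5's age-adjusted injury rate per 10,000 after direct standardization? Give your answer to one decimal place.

90.5

Age-specific rates per 10,000 for District 5: 146.80, 111.56, 94.96, 94.42, 32.50.
Standard total = 398,100; weights = 0.1608, 0.1535, 0.1849, 0.2575, 0.2434.
Standardized rate: 0.1608×146.80 + 0.1535×111.56 + 0.1849×94.96 + 0.2575×94.42 + 0.2434×32.50 = 90.5000 per 10,000.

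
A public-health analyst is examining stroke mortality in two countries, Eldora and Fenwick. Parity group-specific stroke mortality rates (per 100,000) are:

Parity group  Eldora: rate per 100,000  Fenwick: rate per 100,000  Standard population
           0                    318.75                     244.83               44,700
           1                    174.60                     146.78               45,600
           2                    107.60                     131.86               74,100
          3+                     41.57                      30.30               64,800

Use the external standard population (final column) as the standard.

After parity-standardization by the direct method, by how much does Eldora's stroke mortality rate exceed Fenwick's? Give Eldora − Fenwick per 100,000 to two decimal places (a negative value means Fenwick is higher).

Standard total = 229,200; weights = 0.1950, 0.1990, 0.3233, 0.2827.
Eldora: 0.1950×318.75 + 0.1990×174.60 + 0.3233×107.60 + 0.2827×41.57 = 143.4415 per 100,000.
Fenwick: 0.1950×244.83 + 0.1990×146.78 + 0.3233×131.86 + 0.2827×30.30 = 128.1472 per 100,000.
Difference = 143.4415 − 128.1472 = 15.2943.

15.29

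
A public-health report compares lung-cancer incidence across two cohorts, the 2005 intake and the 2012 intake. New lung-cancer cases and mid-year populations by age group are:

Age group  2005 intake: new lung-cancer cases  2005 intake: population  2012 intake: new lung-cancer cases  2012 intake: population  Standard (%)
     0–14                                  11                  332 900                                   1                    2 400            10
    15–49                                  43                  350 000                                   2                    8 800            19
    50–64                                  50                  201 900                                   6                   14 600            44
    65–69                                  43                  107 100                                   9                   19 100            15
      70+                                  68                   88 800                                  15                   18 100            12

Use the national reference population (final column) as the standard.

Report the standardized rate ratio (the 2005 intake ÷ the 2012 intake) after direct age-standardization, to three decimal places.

Age-specific rates per 100 000 for the 2005 intake: 3.30, 12.29, 24.76, 40.15, 76.58.
For the 2012 intake: 41.67, 22.73, 41.10, 47.12, 82.87.
Standard weights: 0.10, 0.19, 0.44, 0.15, 0.12.
The 2005 intake: 0.1000×3.30 + 0.1900×12.29 + 0.4400×24.76 + 0.1500×40.15 + 0.1200×76.58 = 28.7728 per 100 000.
The 2012 intake: 0.1000×41.67 + 0.1900×22.73 + 0.4400×41.10 + 0.1500×47.12 + 0.1200×82.87 = 43.5799 per 100 000.
Ratio = 28.7728 ÷ 43.5799 = 0.66023.

0.660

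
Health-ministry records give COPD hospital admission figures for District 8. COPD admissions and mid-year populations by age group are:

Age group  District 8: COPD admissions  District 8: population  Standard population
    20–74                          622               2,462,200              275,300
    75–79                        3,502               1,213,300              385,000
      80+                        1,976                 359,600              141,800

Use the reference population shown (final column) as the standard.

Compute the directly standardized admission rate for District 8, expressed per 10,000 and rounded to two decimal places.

24.44

Age-specific rates per 10,000 for District 8: 2.53, 28.86, 54.95.
Standard total = 802,100; weights = 0.3432, 0.4800, 0.1768.
Standardized rate: 0.3432×2.53 + 0.4800×28.86 + 0.1768×54.95 = 24.4356 per 10,000.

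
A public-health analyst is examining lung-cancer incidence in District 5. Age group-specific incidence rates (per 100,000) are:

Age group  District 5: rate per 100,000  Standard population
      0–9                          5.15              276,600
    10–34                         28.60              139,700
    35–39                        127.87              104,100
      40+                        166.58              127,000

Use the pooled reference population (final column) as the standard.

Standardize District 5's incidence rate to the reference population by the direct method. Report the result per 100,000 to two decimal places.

61.61

Standard total = 647,400; weights = 0.4272, 0.2158, 0.1608, 0.1962.
Standardized rate: 0.4272×5.15 + 0.2158×28.60 + 0.1608×127.87 + 0.1962×166.58 = 61.6108 per 100,000.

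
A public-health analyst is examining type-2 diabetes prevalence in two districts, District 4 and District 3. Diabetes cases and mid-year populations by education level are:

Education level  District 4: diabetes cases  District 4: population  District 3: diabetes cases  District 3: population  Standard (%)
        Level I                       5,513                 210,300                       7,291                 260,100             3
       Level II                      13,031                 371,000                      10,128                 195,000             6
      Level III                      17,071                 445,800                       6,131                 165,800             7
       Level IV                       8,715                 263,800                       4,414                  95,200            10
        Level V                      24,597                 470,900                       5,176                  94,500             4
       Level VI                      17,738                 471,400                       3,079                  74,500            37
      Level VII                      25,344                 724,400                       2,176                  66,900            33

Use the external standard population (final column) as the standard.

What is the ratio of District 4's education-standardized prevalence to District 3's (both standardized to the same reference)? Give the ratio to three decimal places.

Education-specific rates per 1,000 for District 4: 26.215, 35.124, 38.293, 33.036, 52.234, 37.628, 34.986.
For District 3: 28.032, 51.938, 36.978, 46.366, 54.772, 41.329, 32.526.
Standard weights: 0.03, 0.06, 0.07, 0.10, 0.04, 0.37, 0.33.
District 4: 0.0300×26.215 + 0.0600×35.124 + 0.0700×38.293 + 0.1000×33.036 + 0.0400×52.234 + 0.3700×37.628 + 0.3300×34.986 = 36.4353 per 1,000.
District 3: 0.0300×28.032 + 0.0600×51.938 + 0.0700×36.978 + 0.1000×46.366 + 0.0400×54.772 + 0.3700×41.329 + 0.3300×32.526 = 39.3985 per 1,000.
Ratio = 36.4353 ÷ 39.3985 = 0.92479.

0.925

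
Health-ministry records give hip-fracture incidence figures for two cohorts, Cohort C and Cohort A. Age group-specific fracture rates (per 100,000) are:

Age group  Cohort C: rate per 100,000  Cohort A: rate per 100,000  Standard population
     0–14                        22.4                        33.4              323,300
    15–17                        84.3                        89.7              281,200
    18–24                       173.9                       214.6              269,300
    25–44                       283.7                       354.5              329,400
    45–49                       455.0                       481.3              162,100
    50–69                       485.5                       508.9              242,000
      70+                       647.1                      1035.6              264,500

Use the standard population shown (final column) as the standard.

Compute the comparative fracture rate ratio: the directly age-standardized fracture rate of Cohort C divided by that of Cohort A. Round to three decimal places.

0.778

Standard total = 1,871,800; weights = 0.1727, 0.1502, 0.1439, 0.1760, 0.0866, 0.1293, 0.1413.
Cohort C: 0.1727×22.4 + 0.1502×84.3 + 0.1439×173.9 + 0.1760×283.7 + 0.0866×455.0 + 0.1293×485.5 + 0.1413×647.1 = 285.0911 per 100,000.
Cohort A: 0.1727×33.4 + 0.1502×89.7 + 0.1439×214.6 + 0.1760×354.5 + 0.0866×481.3 + 0.1293×508.9 + 0.1413×1035.6 = 366.3183 per 100,000.
Ratio = 285.0911 ÷ 366.3183 = 0.77826.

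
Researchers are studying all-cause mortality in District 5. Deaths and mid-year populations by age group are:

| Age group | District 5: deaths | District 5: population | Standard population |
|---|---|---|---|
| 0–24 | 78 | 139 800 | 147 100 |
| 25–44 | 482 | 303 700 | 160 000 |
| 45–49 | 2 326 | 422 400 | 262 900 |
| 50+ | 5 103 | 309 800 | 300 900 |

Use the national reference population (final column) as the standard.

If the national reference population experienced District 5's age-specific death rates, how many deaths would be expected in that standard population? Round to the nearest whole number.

Age-specific rates per 100 000 for District 5: 55.79, 158.71, 550.66, 1647.19.
Expected deaths = Σ (standard pop × age-specific rate ÷ 100 000)
= 147 100×55.79/100 000 + 160 000×158.71/100 000 + 262 900×550.66/100 000 + 300 900×1647.19/100 000
= 82.07 + 253.93 + 1447.69 + 4956.40 = 6740.10.

6740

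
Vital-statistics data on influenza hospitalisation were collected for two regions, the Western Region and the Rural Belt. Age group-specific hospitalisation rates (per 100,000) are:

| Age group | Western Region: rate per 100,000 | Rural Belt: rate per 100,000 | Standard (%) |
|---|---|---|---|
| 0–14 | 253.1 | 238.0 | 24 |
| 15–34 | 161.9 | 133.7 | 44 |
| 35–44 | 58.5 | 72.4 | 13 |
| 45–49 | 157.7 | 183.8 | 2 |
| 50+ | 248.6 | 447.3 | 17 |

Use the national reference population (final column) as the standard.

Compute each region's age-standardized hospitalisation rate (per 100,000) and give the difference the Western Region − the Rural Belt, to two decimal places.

Standard weights: 0.24, 0.44, 0.13, 0.02, 0.17.
The Western Region: 0.2400×253.1 + 0.4400×161.9 + 0.1300×58.5 + 0.0200×157.7 + 0.1700×248.6 = 185.0010 per 100,000.
The Rural Belt: 0.2400×238.0 + 0.4400×133.7 + 0.1300×72.4 + 0.0200×183.8 + 0.1700×447.3 = 205.0770 per 100,000.
Difference = 185.0010 − 205.0770 = -20.0760.

-20.08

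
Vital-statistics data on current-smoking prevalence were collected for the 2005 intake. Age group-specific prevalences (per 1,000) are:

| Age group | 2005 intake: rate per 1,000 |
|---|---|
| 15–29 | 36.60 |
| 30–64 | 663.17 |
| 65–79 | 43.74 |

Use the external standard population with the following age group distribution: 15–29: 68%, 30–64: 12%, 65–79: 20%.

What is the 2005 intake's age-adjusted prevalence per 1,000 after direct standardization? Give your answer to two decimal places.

Standard weights: 0.68, 0.12, 0.20.
Standardized rate: 0.6800×36.60 + 0.1200×663.17 + 0.2000×43.74 = 113.2164 per 1,000.

113.22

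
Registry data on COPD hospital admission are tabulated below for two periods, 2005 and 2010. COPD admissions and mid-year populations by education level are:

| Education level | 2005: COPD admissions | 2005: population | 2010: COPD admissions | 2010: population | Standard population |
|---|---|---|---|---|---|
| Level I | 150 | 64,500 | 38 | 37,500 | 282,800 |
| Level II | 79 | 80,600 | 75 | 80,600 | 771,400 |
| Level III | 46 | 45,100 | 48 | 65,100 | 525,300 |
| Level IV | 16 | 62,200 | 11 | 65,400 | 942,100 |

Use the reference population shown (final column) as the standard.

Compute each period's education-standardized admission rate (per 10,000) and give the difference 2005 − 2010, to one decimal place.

Education-specific rates per 10,000 for 2005: 23.26, 9.80, 10.20, 2.57.
For 2010: 10.13, 9.31, 7.37, 1.68.
Standard total = 2,521,600; weights = 0.1122, 0.3059, 0.2083, 0.3736.
2005: 0.1122×23.26 + 0.3059×9.80 + 0.2083×10.20 + 0.3736×2.57 = 8.6924 per 10,000.
2010: 0.1122×10.13 + 0.3059×9.31 + 0.2083×7.37 + 0.3736×1.68 = 6.1475 per 10,000.
Difference = 8.6924 − 6.1475 = 2.5450.

2.5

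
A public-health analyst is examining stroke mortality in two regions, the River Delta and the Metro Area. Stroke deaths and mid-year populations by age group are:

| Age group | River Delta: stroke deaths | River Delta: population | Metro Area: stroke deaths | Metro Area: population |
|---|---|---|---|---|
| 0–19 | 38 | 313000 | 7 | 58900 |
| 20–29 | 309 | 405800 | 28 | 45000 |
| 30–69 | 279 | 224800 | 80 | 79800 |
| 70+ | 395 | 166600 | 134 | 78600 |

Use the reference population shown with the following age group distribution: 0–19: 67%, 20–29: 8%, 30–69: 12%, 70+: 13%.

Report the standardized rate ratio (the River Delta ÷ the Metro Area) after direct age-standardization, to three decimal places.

1.272

Age-specific rates per 100000 for the River Delta: 12.14, 76.15, 124.11, 237.09.
For the Metro Area: 11.88, 62.22, 100.25, 170.48.
Standard weights: 0.67, 0.08, 0.12, 0.13.
The River Delta: 0.6700×12.14 + 0.0800×76.15 + 0.1200×124.11 + 0.1300×237.09 = 59.9414 per 100000.
The Metro Area: 0.6700×11.88 + 0.0800×62.22 + 0.1200×100.25 + 0.1300×170.48 = 47.1334 per 100000.
Ratio = 59.9414 ÷ 47.1334 = 1.27174.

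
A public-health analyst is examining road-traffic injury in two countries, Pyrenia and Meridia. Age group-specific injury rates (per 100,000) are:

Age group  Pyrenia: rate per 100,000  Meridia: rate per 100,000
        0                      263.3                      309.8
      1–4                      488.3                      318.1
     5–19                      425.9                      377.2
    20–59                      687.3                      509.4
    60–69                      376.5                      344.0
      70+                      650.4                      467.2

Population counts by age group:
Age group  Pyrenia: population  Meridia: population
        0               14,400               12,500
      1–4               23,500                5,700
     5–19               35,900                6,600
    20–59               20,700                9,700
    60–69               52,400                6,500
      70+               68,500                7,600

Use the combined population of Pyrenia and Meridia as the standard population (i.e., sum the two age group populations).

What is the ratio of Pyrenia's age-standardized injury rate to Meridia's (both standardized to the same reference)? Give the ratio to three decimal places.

1.258

Combined standard total = 264,000; weights = 0.1019, 0.1106, 0.1610, 0.1152, 0.2231, 0.2883.
Pyrenia: 0.1019×263.3 + 0.1106×488.3 + 0.1610×425.9 + 0.1152×687.3 + 0.2231×376.5 + 0.2883×650.4 = 500.0269 per 100,000.
Meridia: 0.1019×309.8 + 0.1106×318.1 + 0.1610×377.2 + 0.1152×509.4 + 0.2231×344.0 + 0.2883×467.2 = 397.5546 per 100,000.
Ratio = 500.0269 ÷ 397.5546 = 1.25776.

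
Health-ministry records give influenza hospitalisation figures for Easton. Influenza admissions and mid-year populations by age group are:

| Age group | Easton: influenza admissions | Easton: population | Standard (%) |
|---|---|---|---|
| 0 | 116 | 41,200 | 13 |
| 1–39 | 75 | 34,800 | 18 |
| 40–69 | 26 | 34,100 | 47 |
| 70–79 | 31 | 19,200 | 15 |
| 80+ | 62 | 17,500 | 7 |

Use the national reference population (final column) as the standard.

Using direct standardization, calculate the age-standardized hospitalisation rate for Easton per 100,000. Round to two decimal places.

Age-specific rates per 100,000 for Easton: 281.55, 215.52, 76.25, 161.46, 354.29.
Standard weights: 0.13, 0.18, 0.47, 0.15, 0.07.
Standardized rate: 0.1300×281.55 + 0.1800×215.52 + 0.4700×76.25 + 0.1500×161.46 + 0.0700×354.29 = 160.2496 per 100,000.

160.25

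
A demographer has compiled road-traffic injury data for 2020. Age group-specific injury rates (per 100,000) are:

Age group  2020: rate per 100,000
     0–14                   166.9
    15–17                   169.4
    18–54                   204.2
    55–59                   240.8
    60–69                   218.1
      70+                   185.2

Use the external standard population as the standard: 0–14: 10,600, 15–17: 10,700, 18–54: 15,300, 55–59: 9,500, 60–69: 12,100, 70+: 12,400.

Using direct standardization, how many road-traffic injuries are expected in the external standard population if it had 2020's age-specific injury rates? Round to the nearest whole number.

Expected road-traffic injuries = Σ (standard pop × age-specific rate ÷ 100,000)
= 10,600×166.9/100,000 + 10,700×169.4/100,000 + 15,300×204.2/100,000 + 9,500×240.8/100,000 + 12,100×218.1/100,000 + 12,400×185.2/100,000
= 17.69 + 18.13 + 31.24 + 22.88 + 26.39 + 22.96 = 139.29.

139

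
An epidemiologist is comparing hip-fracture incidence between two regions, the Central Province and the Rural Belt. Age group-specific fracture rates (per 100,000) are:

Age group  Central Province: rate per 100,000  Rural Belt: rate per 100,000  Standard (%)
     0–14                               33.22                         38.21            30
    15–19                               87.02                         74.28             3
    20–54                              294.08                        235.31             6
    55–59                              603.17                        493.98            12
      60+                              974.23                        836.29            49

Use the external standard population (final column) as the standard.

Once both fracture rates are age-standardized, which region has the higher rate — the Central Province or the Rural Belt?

Central Province

Standard weights: 0.30, 0.03, 0.06, 0.12, 0.49.
The Central Province: 0.3000×33.22 + 0.0300×87.02 + 0.0600×294.08 + 0.1200×603.17 + 0.4900×974.23 = 579.9745 per 100,000.
The Rural Belt: 0.3000×38.21 + 0.0300×74.28 + 0.0600×235.31 + 0.1200×493.98 + 0.4900×836.29 = 496.8697 per 100,000.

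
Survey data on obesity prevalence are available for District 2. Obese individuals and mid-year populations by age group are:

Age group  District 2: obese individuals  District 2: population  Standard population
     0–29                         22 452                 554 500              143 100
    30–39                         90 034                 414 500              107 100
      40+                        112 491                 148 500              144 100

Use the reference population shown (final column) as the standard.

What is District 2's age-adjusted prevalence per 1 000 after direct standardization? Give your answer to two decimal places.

350.53

Age-specific rates per 1 000 for District 2: 40.491, 217.211, 757.515.
Standard total = 394 300; weights = 0.3629, 0.2716, 0.3655.
Standardized rate: 0.3629×40.491 + 0.2716×217.211 + 0.3655×757.515 = 350.5337 per 1 000.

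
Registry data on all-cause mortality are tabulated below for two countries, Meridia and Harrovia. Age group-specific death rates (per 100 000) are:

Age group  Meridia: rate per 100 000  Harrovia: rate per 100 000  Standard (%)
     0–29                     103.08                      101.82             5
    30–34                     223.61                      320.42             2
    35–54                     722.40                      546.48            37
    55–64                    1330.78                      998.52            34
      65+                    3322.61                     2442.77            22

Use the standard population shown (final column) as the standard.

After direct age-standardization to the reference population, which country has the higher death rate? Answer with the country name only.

Meridia

Standard weights: 0.05, 0.02, 0.37, 0.34, 0.22.
Meridia: 0.0500×103.08 + 0.0200×223.61 + 0.3700×722.40 + 0.3400×1330.78 + 0.2200×3322.61 = 1460.3536 per 100 000.
Harrovia: 0.0500×101.82 + 0.0200×320.42 + 0.3700×546.48 + 0.3400×998.52 + 0.2200×2442.77 = 1090.6032 per 100 000.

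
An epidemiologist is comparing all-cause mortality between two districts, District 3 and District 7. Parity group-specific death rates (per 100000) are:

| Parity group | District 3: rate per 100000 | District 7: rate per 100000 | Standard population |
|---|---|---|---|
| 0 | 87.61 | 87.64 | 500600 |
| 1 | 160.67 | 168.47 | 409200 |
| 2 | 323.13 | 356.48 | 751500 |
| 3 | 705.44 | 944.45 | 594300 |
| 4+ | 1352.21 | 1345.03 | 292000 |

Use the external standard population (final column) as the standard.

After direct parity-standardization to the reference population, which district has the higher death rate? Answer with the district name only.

Standard total = 2547600; weights = 0.1965, 0.1606, 0.2950, 0.2333, 0.1146.
District 3: 0.1965×87.61 + 0.1606×160.67 + 0.2950×323.13 + 0.2333×705.44 + 0.1146×1352.21 = 457.8914 per 100000.
District 7: 0.1965×87.64 + 0.1606×168.47 + 0.2950×356.48 + 0.2333×944.45 + 0.1146×1345.03 = 523.9208 per 100000.

District 7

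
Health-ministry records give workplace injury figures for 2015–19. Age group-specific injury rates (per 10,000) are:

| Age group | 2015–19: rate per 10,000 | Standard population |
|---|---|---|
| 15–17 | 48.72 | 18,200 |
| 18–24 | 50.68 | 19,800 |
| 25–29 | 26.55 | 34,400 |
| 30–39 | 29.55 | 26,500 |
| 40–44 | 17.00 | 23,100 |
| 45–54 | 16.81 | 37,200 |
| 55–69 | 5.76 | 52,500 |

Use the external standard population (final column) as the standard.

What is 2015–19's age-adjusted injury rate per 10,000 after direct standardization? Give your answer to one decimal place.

23.2

Standard total = 211,700; weights = 0.0860, 0.0935, 0.1625, 0.1252, 0.1091, 0.1757, 0.2480.
Standardized rate: 0.0860×48.72 + 0.0935×50.68 + 0.1625×26.55 + 0.1252×29.55 + 0.1091×17.00 + 0.1757×16.81 + 0.2480×5.76 = 23.1790 per 10,000.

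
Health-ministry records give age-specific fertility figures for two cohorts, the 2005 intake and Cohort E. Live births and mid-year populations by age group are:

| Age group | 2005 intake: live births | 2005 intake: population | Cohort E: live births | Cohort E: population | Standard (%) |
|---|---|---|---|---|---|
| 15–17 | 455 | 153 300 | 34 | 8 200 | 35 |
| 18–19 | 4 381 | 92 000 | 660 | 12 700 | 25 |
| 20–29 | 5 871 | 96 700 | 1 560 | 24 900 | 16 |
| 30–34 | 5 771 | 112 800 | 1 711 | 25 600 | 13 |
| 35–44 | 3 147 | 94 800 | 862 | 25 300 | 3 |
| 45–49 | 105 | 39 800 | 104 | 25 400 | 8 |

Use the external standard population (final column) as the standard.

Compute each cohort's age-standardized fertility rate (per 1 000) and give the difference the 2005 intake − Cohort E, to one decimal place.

Age-specific rates per 1 000 for the 2005 intake: 2.968, 47.620, 60.714, 51.161, 33.196, 2.638.
For Cohort E: 4.146, 51.969, 62.651, 66.836, 34.071, 4.094.
Standard weights: 0.35, 0.25, 0.16, 0.13, 0.03, 0.08.
The 2005 intake: 0.3500×2.968 + 0.2500×47.620 + 0.1600×60.714 + 0.1300×51.161 + 0.0300×33.196 + 0.0800×2.638 = 30.5158 per 1 000.
Cohort E: 0.3500×4.146 + 0.2500×51.969 + 0.1600×62.651 + 0.1300×66.836 + 0.0300×34.071 + 0.0800×4.094 = 34.5058 per 1 000.
Difference = 30.5158 − 34.5058 = -3.9900.

-4.0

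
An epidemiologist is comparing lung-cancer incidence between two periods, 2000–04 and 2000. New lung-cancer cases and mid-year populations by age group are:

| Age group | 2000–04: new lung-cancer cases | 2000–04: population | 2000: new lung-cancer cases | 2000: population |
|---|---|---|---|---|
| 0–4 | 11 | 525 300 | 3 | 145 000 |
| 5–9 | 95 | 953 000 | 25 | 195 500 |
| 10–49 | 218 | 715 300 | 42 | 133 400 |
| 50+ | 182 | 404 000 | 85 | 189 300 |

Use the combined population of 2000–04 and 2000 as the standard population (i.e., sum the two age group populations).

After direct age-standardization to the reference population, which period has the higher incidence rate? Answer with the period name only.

Age-specific rates per 100 000 for 2000–04: 2.09, 9.97, 30.48, 45.05.
For 2000: 2.07, 12.79, 31.48, 44.90.
Combined standard total = 3 260 800; weights = 0.2056, 0.3522, 0.2603, 0.1819.
2000–04: 0.2056×2.09 + 0.3522×9.97 + 0.2603×30.48 + 0.1819×45.05 = 20.0705 per 100 000.
2000: 0.2056×2.07 + 0.3522×12.79 + 0.2603×31.48 + 0.1819×44.90 = 21.2938 per 100 000.

2000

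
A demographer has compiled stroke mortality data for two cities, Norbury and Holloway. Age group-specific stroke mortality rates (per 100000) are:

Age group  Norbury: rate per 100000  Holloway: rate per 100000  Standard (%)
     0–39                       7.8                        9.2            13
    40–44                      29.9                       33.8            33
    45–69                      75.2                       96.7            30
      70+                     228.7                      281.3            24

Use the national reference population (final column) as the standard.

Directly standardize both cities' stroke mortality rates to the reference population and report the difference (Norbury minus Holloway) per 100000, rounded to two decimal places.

Standard weights: 0.13, 0.33, 0.30, 0.24.
Norbury: 0.1300×7.8 + 0.3300×29.9 + 0.3000×75.2 + 0.2400×228.7 = 88.3290 per 100000.
Holloway: 0.1300×9.2 + 0.3300×33.8 + 0.3000×96.7 + 0.2400×281.3 = 108.8720 per 100000.
Difference = 88.3290 − 108.8720 = -20.5430.

-20.54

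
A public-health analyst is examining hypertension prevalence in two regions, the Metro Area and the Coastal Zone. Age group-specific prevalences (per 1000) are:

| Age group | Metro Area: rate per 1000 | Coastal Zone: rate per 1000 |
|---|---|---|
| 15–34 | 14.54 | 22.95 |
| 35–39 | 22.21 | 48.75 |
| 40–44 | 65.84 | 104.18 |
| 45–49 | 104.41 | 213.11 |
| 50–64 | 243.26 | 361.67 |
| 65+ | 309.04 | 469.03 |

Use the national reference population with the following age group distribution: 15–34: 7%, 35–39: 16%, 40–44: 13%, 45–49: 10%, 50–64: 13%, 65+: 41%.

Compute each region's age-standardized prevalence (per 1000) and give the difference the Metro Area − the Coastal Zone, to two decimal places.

-101.68

Standard weights: 0.07, 0.16, 0.13, 0.10, 0.13, 0.41.
The Metro Area: 0.0700×14.54 + 0.1600×22.21 + 0.1300×65.84 + 0.1000×104.41 + 0.1300×243.26 + 0.4100×309.04 = 181.9018 per 1000.
The Coastal Zone: 0.0700×22.95 + 0.1600×48.75 + 0.1300×104.18 + 0.1000×213.11 + 0.1300×361.67 + 0.4100×469.03 = 283.5803 per 1000.
Difference = 181.9018 − 283.5803 = -101.6785.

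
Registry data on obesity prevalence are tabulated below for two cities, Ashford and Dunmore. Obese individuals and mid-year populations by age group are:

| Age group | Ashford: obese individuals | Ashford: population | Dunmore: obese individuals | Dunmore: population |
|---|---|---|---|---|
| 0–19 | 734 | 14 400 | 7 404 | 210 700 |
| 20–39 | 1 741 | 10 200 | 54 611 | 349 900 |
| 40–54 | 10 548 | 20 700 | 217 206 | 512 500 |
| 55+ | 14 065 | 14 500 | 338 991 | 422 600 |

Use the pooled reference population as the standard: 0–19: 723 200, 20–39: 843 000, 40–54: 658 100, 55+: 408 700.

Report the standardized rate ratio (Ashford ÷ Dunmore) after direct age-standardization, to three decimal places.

Age-specific rates per 1 000 for Ashford: 50.972, 170.686, 509.565, 970.000.
For Dunmore: 35.140, 156.076, 423.817, 802.156.
Standard total = 2 633 000; weights = 0.2747, 0.3202, 0.2499, 0.1552.
Ashford: 0.2747×50.972 + 0.3202×170.686 + 0.2499×509.565 + 0.1552×970.000 = 346.5763 per 1 000.
Dunmore: 0.2747×35.140 + 0.3202×156.076 + 0.2499×423.817 + 0.1552×802.156 = 290.0646 per 1 000.
Ratio = 346.5763 ÷ 290.0646 = 1.19482.

1.195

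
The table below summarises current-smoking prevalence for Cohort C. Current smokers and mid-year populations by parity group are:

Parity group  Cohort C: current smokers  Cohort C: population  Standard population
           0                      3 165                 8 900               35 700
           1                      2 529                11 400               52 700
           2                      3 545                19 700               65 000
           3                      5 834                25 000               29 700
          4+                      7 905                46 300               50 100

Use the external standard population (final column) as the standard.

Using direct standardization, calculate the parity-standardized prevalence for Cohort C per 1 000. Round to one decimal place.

221.1

Parity-specific rates per 1 000 for Cohort C: 355.618, 221.842, 179.949, 233.360, 170.734.
Standard total = 233 200; weights = 0.1531, 0.2260, 0.2787, 0.1274, 0.2148.
Standardized rate: 0.1531×355.618 + 0.2260×221.842 + 0.2787×179.949 + 0.1274×233.360 + 0.2148×170.734 = 221.1317 per 1 000.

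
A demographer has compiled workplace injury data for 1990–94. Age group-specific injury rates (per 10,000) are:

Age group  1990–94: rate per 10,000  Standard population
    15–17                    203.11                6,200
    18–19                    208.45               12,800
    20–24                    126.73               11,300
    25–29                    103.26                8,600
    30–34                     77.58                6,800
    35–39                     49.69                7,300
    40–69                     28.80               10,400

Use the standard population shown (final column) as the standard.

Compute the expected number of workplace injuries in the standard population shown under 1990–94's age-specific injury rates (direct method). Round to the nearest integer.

744

Expected workplace injuries = Σ (standard pop × age-specific rate ÷ 10,000)
= 6,200×203.11/10,000 + 12,800×208.45/10,000 + 11,300×126.73/10,000 + 8,600×103.26/10,000 + 6,800×77.58/10,000 + 7,300×49.69/10,000 + 10,400×28.80/10,000
= 125.93 + 266.82 + 143.20 + 88.80 + 52.75 + 36.27 + 29.95 = 743.73.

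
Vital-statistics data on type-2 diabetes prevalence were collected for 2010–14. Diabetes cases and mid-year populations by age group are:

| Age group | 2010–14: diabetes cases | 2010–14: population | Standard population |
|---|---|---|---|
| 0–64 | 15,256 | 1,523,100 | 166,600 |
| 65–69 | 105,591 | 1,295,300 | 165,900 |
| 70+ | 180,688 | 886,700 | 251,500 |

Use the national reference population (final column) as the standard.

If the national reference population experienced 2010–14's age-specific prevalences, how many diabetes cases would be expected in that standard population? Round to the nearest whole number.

66442

Age-specific rates per 1,000 for 2010–14: 10.016, 81.519, 203.776.
Expected diabetes cases = Σ (standard pop × age-specific rate ÷ 1,000)
= 166,600×10.016/1,000 + 165,900×81.519/1,000 + 251,500×203.776/1,000
= 1668.73 + 13523.93 + 51249.61 = 66442.28.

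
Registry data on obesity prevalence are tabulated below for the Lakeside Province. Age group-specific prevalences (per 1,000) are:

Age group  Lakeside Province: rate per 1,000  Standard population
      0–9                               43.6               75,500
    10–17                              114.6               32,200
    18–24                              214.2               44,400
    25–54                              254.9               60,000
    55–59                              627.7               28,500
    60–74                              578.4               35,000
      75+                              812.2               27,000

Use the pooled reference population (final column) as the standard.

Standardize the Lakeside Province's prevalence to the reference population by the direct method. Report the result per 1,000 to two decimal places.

Standard total = 302,600; weights = 0.2495, 0.1064, 0.1467, 0.1983, 0.0942, 0.1157, 0.0892.
Standardized rate: 0.2495×43.6 + 0.1064×114.6 + 0.1467×214.2 + 0.1983×254.9 + 0.0942×627.7 + 0.1157×578.4 + 0.0892×812.2 = 303.5335 per 1,000.

303.53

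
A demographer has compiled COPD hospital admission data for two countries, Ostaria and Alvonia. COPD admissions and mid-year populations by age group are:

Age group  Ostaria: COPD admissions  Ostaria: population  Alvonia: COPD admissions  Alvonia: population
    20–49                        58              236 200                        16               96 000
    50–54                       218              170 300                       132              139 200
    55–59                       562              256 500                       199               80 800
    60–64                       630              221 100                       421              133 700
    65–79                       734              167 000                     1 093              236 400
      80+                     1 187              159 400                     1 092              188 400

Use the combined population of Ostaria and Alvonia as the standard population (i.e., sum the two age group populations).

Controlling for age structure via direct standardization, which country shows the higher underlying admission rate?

Age-specific rates per 10 000 for Ostaria: 2.46, 12.80, 21.91, 28.49, 43.95, 74.47.
For Alvonia: 1.67, 9.48, 24.63, 31.49, 46.24, 57.96.
Combined standard total = 2 085 000; weights = 0.1593, 0.1484, 0.1618, 0.1702, 0.1935, 0.1668.
Ostaria: 0.1593×2.46 + 0.1484×12.80 + 0.1618×21.91 + 0.1702×28.49 + 0.1935×43.95 + 0.1668×74.47 = 31.6103 per 10 000.
Alvonia: 0.1593×1.67 + 0.1484×9.48 + 0.1618×24.63 + 0.1702×31.49 + 0.1935×46.24 + 0.1668×57.96 = 29.6299 per 10 000.
The crude rates (28.00 vs 33.77) would put Alvonia higher, but that reflects its age composition; once standardized to a common age structure, Ostaria has the higher underlying rate.

Ostaria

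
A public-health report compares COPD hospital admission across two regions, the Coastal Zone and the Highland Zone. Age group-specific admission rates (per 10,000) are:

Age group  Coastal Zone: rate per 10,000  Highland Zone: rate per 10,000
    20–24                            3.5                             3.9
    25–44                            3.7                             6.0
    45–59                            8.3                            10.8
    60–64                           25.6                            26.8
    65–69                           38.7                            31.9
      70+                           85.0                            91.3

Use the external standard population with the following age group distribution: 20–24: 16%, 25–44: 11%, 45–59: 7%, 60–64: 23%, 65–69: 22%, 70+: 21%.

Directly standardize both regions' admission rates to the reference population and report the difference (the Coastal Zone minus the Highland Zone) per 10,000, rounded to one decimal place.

-0.6

Standard weights: 0.16, 0.11, 0.07, 0.23, 0.22, 0.21.
The Coastal Zone: 0.1600×3.5 + 0.1100×3.7 + 0.0700×8.3 + 0.2300×25.6 + 0.2200×38.7 + 0.2100×85.0 = 33.8000 per 10,000.
The Highland Zone: 0.1600×3.9 + 0.1100×6.0 + 0.0700×10.8 + 0.2300×26.8 + 0.2200×31.9 + 0.2100×91.3 = 34.3950 per 10,000.
Difference = 33.8000 − 34.3950 = -0.5950.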